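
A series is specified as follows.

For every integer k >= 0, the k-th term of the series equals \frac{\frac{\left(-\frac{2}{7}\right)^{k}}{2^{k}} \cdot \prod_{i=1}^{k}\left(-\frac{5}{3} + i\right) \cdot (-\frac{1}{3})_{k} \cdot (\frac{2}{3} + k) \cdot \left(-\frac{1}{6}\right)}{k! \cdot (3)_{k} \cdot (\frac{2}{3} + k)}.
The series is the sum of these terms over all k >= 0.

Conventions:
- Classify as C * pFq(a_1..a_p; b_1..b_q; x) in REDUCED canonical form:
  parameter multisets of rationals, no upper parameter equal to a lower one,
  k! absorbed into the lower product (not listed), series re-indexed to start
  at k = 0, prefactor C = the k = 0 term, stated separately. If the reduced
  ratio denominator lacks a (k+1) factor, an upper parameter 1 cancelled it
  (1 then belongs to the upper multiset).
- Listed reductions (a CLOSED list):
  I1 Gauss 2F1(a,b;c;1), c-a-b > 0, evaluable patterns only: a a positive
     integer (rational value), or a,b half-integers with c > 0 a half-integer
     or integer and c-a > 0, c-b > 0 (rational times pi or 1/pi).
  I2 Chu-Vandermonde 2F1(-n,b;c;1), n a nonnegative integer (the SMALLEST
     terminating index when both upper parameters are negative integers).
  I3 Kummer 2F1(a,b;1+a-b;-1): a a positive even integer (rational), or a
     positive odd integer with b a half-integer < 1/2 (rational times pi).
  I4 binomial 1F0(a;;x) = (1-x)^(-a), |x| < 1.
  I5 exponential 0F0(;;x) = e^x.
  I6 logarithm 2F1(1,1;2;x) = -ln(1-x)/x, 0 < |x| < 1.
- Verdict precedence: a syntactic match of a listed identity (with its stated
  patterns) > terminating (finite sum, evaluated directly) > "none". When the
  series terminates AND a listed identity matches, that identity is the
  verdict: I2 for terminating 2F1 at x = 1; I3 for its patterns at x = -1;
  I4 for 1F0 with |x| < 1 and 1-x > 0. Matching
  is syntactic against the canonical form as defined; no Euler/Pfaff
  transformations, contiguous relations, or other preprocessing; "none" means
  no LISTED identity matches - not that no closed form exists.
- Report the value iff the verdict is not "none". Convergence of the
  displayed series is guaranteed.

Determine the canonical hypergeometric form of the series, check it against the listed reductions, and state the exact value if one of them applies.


Classification (C = -\frac{1}{6}): 2F1 with upper {-\frac{2}{3}, -\frac{1}{3}}, lower {3}, argument x = -\frac{1}{7}. Verdict: no listed reduction: x = -\frac{1}{7} and upper {-\frac{2}{3}, -\frac{1}{3}} fail every I1-I6 pattern.

Key step: t_0 being -\frac{1}{6}, the running product (prefactor -1/6) telescopes to a rising factorial.
Adjacent-term ratio: r(k) = -\frac{1}{7} * (k-\frac{2}{3}) (k-\frac{1}{3}) / [(k+3) (k+1)] - rational in k, leading ratio -\frac{1}{7}; with t_0 = -\frac{1}{6}, classification follows.


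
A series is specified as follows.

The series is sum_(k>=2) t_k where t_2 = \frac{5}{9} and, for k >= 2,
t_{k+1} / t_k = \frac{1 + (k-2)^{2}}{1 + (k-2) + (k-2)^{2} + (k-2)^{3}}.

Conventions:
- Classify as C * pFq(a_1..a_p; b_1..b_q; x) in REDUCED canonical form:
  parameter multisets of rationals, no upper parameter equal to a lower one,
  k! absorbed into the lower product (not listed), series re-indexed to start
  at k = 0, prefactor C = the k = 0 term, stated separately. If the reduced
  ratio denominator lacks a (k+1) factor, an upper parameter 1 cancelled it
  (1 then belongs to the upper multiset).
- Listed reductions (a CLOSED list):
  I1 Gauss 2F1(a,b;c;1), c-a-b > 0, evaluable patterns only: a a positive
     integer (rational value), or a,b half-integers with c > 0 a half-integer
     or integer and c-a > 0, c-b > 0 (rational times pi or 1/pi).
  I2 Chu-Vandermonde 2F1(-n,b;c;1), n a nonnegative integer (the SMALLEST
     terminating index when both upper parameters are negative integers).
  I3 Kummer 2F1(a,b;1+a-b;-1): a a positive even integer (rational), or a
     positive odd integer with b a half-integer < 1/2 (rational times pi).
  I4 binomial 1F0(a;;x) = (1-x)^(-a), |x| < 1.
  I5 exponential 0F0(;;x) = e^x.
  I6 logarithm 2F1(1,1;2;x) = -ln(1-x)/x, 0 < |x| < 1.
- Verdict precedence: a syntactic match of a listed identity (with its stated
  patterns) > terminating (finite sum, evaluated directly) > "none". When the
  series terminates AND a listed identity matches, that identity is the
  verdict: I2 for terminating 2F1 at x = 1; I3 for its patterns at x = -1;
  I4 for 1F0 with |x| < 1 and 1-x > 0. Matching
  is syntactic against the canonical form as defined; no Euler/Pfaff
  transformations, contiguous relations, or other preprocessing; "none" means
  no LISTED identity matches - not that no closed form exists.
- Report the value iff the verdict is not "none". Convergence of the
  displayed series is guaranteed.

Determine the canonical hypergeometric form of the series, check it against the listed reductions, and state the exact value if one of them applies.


Prefactor \frac{5}{9}, argument 1: 0F0 with upper {-} over lower {-}. Verdict: the exponential series (I5) applies (the 0F0 exponential series at x = 1). Sum: \frac{5}{9} \cdot e^{1}.

Key observation: with t_0 = \frac{5}{9}, roots of the ratio polynomials (C = 5/9) are the negated parameters.
Adjacent-term ratio: r(k) = 1 * 1 / [(k+1)] - rational in k, leading ratio 1; with t_0 = \frac{5}{9}, classification follows.


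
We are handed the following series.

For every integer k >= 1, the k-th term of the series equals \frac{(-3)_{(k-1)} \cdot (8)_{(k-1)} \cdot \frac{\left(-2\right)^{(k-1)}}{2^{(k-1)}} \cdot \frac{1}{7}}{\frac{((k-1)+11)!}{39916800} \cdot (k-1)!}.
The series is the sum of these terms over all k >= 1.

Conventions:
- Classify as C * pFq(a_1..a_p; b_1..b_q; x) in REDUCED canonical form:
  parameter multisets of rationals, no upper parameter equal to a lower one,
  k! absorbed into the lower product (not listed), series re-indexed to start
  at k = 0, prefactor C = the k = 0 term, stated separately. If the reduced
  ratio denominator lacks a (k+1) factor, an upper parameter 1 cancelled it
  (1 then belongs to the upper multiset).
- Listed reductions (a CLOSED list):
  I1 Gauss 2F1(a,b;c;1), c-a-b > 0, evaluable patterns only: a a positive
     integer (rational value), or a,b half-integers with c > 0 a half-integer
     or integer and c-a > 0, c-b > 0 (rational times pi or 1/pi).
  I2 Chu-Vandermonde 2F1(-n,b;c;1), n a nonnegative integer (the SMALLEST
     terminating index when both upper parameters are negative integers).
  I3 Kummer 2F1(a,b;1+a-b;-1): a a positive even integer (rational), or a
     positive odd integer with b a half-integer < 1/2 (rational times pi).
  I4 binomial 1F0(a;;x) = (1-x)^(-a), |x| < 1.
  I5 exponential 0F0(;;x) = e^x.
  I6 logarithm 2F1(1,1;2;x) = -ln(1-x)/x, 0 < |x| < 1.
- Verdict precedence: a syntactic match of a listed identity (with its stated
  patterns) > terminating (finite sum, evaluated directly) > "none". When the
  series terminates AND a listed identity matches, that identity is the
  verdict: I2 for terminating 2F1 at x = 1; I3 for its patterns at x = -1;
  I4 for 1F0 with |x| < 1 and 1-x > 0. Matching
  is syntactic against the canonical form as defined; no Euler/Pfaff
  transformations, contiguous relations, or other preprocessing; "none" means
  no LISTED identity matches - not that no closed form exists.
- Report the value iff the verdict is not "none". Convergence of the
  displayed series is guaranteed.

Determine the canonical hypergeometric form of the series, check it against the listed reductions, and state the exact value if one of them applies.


With C = \frac{1}{7}: the canonical form is 2F1(-3, 8; 12; -1). Verdict: Kummer (I3) matches (x = -1; c = 12 equals 1+a-b for upper {-3, 8}: listed pattern). Exact value: \frac{33}{49}.

First insight: with t_0 = \frac{1}{7}, the two k-th powers (C = 1/7) combine into one argument.
Step ratio: r(k) = -1 * (k-3) (k+8) / [(k+12) (k+1)] - rational in k, leading ratio -1; with t_0 = \frac{1}{7}, classification follows.


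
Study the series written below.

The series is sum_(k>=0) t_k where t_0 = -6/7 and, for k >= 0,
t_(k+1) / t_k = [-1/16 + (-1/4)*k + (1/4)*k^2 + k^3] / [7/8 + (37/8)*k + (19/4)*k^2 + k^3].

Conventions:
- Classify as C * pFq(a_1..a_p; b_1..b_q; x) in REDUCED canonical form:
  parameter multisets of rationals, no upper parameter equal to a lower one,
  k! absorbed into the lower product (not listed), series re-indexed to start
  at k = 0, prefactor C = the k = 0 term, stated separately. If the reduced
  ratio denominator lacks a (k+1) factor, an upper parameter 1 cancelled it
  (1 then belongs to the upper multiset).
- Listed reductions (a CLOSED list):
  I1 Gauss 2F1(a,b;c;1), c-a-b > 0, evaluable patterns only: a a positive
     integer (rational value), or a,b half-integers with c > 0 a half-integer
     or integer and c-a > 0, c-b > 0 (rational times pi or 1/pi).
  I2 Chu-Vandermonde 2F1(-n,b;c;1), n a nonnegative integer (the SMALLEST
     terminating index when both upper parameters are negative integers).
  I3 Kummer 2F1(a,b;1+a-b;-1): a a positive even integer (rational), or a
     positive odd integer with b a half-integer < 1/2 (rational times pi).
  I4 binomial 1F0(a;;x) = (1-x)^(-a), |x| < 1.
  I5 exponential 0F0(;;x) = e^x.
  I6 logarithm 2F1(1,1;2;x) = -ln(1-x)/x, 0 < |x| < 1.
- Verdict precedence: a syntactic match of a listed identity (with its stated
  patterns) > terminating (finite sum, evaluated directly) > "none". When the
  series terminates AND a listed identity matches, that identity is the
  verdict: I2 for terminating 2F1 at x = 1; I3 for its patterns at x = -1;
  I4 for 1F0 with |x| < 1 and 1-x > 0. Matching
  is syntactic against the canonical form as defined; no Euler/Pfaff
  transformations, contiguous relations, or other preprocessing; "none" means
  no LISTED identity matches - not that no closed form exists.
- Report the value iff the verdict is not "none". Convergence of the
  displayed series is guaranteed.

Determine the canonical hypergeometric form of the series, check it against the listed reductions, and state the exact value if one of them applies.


Canonical form: C = -6/7 times 2F1 with upper {-1/2, 1/2}, lower {7/2}, x = 1. Verdict (x = 1): the half-integer Gauss pattern (I1) applies (x = 1; upper {-1/2, 1/2} half-integers, c = 7/2 in the evaluable pattern). Value: (-225/896) * pi.

Structural cue: from the first term -6/7: the parameter 1/4 appears in both the upper and lower lists and cancels.
Ratio: r(k) = 1 * (k-1/2) (k+1/2) / [(k+7/2) (k+1)] - rational in k, leading ratio 1; with t_0 = -6/7, classification follows.


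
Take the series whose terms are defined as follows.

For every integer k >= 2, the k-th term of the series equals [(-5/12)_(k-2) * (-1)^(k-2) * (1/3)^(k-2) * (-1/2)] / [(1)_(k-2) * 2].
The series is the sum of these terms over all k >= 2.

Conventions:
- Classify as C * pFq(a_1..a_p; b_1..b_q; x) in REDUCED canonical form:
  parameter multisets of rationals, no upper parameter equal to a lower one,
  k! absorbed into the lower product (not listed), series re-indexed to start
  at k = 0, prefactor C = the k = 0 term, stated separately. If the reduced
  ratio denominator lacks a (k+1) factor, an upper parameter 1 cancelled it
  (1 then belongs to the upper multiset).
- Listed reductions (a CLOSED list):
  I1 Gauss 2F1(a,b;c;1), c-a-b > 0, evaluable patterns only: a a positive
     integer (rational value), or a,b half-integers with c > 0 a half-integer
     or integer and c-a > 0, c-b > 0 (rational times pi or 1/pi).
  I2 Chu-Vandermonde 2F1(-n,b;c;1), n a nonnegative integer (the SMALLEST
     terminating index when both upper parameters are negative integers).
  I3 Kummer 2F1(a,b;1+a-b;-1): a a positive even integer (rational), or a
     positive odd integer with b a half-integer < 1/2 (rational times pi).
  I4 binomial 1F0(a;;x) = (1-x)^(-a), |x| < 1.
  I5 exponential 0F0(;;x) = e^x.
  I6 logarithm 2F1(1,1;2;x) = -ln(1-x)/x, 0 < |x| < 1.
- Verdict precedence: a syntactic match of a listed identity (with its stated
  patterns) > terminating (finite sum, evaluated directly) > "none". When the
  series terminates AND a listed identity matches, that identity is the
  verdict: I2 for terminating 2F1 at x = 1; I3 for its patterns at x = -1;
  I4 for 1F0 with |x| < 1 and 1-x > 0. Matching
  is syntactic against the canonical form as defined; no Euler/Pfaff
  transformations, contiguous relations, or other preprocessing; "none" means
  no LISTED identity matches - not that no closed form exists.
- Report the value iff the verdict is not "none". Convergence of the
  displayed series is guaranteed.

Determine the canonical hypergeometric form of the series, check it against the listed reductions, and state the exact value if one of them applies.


At argument -1/3: a 1F0 with upper {-5/12}, lower {-}, scaled by C = -1/4. Verdict at x = -1/3: the I4 binomial reduction matches (the 1F0 binomial series: exponent 5/12, x = -1/3). Sum: (-1/4) * (4/3)^(5/12).

First insight: t_0 being -1/4, (1)_k (C = -1/4, x = -1/3) is k! itself.
Ratio: r(k) = (-1/3) * (k-5/12) / [(k+1)] - rational; roots negated = parameters, x = (-1/3), C = -1/4.


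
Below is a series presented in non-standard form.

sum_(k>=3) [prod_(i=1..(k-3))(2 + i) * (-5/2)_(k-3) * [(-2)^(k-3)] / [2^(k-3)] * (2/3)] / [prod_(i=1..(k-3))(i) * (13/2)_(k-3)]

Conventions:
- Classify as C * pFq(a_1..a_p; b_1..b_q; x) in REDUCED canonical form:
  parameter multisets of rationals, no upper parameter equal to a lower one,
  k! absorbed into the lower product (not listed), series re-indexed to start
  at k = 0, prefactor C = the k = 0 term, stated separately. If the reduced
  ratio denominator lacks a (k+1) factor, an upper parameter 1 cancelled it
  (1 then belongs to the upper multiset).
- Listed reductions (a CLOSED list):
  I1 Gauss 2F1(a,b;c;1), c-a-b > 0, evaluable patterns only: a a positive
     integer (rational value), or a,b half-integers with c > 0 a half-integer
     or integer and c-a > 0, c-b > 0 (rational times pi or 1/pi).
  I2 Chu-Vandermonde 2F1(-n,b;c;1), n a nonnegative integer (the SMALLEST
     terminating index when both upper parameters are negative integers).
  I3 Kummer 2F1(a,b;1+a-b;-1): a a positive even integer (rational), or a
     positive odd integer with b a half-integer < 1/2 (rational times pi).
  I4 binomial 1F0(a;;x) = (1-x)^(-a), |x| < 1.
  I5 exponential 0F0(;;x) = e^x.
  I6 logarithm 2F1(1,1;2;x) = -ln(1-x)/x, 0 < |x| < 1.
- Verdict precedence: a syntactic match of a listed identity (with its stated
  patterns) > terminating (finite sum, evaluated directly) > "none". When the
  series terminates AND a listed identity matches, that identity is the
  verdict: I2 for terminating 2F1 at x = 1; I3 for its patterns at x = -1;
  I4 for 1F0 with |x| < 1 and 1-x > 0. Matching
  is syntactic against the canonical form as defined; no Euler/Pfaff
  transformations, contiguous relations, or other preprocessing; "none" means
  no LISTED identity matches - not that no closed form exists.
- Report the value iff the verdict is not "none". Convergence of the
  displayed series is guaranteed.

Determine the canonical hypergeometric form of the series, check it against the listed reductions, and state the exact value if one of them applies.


Key observation: from the first term 2/3: the product of the first k integers (C = 2/3) is k!.
Step ratio: r(k) = (-1) * (k-5/2) (k+3) / [(k+13/2) (k+1)] - poly over poly, x = (-1) from leading terms; C = 2/3 at k = 0.

Prefactor 2/3, argument -1: 2F1 with upper {-5/2, 3} over lower {13/2}. Verdict at x = -1: Kummer (I3) matches (x = -1; c = 13/2 equals 1+a-b for upper {-5/2, 3}: listed pattern). Sum: (1155/2048) * pi.


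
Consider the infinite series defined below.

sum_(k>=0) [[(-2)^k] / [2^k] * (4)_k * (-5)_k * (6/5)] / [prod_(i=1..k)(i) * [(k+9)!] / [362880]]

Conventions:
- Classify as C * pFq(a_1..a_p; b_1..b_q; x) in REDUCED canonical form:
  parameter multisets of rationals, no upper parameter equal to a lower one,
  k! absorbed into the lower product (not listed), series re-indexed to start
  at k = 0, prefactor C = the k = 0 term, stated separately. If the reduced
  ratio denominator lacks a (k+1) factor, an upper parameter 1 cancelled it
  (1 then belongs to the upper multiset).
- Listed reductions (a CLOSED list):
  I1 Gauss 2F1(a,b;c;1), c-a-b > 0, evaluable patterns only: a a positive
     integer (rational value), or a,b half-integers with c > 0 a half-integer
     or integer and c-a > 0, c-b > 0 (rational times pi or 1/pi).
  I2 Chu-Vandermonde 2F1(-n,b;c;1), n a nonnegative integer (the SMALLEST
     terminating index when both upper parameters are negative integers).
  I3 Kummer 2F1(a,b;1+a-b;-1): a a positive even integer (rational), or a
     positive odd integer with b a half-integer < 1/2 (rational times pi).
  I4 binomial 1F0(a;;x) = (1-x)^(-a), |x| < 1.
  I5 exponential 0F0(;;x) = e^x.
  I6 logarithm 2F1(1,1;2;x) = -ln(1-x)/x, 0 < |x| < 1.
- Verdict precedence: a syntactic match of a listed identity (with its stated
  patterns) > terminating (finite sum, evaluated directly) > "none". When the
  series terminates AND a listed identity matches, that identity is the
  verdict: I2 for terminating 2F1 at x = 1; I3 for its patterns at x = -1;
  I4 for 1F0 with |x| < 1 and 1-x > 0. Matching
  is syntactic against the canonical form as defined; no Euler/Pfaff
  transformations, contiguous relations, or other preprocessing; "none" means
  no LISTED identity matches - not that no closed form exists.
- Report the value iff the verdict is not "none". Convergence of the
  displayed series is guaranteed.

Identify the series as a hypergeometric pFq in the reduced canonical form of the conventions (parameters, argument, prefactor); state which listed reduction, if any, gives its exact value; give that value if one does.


The series (x = -1) is 2F1: upper {-5, 4}, lower {10}, prefactor 6/5. Verdict: Kummer (I3) applies (x = -1; c = 10 equals 1+a-b for upper {-5, 4}: listed pattern). Hence: 36/5.

The tell: with t_0 = 6/5, the product of the first k integers (C = 6/5, x = -1) is k!.
Ratio: r(k) = (-1) * (k-5) (k+4) / [(k+10) (k+1)] - rational in k, leading ratio (-1); with t_0 = 6/5, classification follows.


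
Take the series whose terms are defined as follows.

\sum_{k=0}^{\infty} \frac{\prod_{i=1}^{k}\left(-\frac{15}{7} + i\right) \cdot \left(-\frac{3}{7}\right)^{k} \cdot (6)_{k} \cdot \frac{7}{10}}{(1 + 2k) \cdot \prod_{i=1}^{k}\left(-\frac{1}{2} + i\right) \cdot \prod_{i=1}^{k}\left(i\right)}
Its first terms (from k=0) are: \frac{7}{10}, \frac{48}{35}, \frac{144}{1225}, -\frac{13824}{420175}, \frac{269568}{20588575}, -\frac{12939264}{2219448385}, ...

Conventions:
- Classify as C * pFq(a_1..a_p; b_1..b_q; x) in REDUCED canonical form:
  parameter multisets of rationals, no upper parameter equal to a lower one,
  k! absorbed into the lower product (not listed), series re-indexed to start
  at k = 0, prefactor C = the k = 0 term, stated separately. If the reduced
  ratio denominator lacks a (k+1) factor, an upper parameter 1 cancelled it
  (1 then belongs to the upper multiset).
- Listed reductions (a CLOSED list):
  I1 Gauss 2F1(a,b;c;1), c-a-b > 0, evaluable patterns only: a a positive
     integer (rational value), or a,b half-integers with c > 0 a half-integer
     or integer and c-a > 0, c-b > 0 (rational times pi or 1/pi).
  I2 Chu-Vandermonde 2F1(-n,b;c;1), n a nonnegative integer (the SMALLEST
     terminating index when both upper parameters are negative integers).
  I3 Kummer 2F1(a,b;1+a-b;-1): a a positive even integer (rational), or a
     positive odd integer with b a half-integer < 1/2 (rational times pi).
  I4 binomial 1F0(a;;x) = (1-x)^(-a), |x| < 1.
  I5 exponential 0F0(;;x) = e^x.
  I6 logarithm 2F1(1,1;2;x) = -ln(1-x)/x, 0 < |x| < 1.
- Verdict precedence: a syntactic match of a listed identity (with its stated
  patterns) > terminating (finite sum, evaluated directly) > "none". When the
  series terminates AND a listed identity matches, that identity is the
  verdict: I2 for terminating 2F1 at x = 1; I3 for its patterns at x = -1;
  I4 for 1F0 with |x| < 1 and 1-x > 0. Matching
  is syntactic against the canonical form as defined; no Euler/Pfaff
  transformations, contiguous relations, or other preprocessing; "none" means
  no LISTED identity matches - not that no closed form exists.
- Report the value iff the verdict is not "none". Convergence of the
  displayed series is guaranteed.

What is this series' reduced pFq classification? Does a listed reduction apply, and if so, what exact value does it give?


Key step: x = -\frac{3}{7} and the product of the first k integers (C = 7/10) is k!.
Term ratio: r(k) = -\frac{3}{7} * (k-\frac{8}{7}) (k+6) / [(k+\frac{3}{2}) (k+1)] ; factor over Q: parameters, x = -\frac{3}{7}, and C = \frac{7}{10}.

This is \frac{7}{10} * 2F1(-\frac{8}{7}, 6; \frac{3}{2}; -\frac{3}{7}) in reduced canonical form. Verdict: none (x = -\frac{3}{7}): each listed identity misses the multisets {-\frac{8}{7}, 6} ; {\frac{3}{2}}.


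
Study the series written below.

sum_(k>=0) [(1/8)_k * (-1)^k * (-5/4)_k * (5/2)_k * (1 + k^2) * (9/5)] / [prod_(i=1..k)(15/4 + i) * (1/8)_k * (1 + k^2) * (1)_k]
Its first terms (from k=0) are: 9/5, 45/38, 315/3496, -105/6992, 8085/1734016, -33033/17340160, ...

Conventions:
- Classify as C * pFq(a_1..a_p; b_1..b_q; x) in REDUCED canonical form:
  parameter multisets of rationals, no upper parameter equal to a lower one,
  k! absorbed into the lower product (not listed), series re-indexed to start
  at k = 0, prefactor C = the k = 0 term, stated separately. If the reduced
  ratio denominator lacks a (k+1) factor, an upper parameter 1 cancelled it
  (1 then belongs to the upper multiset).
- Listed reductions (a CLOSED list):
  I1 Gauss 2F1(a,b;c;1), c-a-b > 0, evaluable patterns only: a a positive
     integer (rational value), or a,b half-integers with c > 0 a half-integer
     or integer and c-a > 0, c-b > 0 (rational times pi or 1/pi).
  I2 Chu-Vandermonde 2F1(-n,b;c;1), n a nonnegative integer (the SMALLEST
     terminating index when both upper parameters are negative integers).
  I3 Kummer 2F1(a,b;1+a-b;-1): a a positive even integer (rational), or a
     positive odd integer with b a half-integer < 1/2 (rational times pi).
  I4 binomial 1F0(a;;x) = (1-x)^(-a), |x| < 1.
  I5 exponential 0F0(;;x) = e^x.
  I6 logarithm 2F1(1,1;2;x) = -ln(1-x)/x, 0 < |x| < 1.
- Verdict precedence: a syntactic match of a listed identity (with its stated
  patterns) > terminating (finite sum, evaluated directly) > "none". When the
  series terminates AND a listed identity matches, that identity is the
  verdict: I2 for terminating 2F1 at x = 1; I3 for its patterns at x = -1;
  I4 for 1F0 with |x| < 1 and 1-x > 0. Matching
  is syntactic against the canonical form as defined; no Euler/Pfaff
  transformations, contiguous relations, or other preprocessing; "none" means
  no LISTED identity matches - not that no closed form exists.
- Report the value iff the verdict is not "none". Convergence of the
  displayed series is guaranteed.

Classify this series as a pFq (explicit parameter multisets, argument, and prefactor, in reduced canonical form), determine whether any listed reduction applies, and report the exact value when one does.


Canonical form: C = 9/5 times 2F1 with upper {-5/4, 5/2}, lower {19/4}, x = -1. Verdict: none here - no I1-I6 shape fits x = -1 with lower {19/4}.

Key step: t_0 being 9/5, the lower running product (C = 9/5, x = -1) is a rising factorial.
Term ratio: r(k) = (-1) * (k-5/4) (k+5/2) / [(k+19/4) (k+1)] - rational in k, leading ratio (-1); with t_0 = 9/5, classification follows.


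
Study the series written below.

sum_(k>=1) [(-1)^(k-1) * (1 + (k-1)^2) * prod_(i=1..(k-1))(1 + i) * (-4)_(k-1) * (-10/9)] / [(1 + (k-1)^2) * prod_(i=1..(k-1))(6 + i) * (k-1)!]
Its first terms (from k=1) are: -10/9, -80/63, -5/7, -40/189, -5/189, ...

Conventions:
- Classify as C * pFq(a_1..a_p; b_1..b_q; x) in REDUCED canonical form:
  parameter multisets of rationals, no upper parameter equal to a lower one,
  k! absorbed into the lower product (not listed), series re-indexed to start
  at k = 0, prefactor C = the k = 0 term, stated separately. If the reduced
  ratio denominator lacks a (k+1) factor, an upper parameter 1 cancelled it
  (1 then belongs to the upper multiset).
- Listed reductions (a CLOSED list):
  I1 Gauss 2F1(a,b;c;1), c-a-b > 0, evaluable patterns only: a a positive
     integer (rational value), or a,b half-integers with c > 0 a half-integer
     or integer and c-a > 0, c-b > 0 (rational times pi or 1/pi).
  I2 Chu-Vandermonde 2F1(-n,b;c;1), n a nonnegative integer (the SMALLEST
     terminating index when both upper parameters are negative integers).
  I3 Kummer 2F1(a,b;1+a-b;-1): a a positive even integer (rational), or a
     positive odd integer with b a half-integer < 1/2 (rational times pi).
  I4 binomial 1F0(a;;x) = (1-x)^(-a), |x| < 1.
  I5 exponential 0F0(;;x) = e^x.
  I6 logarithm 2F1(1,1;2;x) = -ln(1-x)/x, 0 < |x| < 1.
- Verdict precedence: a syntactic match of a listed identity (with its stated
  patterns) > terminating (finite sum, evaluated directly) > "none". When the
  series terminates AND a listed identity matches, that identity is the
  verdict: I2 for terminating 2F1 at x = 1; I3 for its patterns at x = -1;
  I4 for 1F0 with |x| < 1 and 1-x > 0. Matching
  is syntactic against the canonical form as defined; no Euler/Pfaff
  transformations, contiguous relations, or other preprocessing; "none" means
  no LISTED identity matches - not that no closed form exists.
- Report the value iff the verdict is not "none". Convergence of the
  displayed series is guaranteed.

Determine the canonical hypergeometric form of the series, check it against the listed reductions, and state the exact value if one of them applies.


The tell: t_0 being -10/9, k^2 + 1 divides numerator and denominator alike; prefactor -10/9 after cancelling.
Step ratio: r(k) = (-1) * (k-4) (k+2) / [(k+7) (k+1)] - rational; roots negated = parameters, x = (-1), C = -10/9.

Prefactor -10/9, argument -1: 2F1 with upper {-4, 2} over lower {7}. Verdict: Kummer (I3) matches (x = -1; c = 7 equals 1+a-b for upper {-4, 2}: listed pattern). Sum: -10/3.


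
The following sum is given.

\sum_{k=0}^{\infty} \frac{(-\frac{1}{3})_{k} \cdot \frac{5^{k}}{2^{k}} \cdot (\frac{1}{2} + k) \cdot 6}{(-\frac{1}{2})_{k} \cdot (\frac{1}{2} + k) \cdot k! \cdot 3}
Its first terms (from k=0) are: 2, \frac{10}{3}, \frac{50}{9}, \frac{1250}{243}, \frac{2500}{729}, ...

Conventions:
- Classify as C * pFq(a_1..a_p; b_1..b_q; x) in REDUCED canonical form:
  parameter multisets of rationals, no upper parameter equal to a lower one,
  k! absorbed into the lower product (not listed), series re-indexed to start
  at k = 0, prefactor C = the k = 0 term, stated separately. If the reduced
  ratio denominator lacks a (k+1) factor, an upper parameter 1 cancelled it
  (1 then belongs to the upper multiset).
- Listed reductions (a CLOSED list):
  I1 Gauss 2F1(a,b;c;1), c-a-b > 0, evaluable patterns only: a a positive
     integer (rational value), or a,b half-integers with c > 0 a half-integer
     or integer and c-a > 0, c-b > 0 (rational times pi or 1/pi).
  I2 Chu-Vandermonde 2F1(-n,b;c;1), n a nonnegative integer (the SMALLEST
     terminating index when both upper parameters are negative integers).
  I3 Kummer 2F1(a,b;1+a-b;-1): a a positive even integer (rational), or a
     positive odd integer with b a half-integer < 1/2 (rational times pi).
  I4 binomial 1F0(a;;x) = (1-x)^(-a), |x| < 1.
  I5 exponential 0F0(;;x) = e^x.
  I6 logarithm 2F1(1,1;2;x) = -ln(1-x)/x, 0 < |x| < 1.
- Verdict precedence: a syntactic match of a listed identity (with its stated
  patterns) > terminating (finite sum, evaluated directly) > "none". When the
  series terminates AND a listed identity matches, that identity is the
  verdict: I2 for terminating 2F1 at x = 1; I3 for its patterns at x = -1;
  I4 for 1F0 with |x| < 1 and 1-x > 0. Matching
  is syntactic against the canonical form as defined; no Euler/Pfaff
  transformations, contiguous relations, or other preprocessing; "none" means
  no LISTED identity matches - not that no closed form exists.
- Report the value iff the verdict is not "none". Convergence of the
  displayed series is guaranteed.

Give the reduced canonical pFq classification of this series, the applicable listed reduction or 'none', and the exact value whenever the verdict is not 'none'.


Key observation: t_0 being 2, the two k-th powers (C = 2, x = 5/2) combine into one argument.
Step ratio: r(k) = \frac{5}{2} * (k-\frac{1}{3}) / [(k-\frac{1}{2}) (k+1)] - rational in k. x = \frac{5}{2}; t_0 = 2; negate the roots.

This is 2 * 1F1(-\frac{1}{3}; -\frac{1}{2}; \frac{5}{2}) in reduced canonical form. Verdict: none. No listed pattern accepts 1F1(-\frac{1}{3}; -\frac{1}{2}; \frac{5}{2}).


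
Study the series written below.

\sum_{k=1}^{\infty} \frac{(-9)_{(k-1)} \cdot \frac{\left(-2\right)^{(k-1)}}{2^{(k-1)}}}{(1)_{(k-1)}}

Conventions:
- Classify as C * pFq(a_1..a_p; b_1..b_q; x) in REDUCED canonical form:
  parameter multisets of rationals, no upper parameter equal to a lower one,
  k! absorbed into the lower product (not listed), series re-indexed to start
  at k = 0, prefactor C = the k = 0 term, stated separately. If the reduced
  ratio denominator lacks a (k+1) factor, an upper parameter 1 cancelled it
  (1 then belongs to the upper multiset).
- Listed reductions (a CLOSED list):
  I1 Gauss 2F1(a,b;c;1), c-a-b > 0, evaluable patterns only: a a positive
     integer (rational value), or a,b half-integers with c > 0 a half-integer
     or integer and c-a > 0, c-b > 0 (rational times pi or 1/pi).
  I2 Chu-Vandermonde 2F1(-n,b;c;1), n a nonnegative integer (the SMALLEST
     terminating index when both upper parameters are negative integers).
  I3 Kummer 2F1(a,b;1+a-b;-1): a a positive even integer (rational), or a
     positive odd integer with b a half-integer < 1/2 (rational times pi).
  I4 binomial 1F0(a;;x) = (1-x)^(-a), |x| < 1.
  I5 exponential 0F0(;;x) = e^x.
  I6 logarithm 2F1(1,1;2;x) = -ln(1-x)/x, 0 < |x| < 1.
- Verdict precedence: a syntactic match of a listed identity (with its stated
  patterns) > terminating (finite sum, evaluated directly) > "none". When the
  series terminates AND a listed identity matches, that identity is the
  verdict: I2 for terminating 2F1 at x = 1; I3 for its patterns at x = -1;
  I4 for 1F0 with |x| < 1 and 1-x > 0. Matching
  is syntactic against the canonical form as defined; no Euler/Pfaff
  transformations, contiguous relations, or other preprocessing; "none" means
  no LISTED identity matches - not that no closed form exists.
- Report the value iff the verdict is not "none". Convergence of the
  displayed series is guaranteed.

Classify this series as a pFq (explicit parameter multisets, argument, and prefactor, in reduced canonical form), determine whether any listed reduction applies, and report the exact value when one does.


Key observation: from the first term 1: the two k-th powers (prefactor 1) combine into one argument.
Term ratio: r(k) = -1 * (k-9) / [(k+1)] ; factor over Q: parameters, x = -1, and C = 1.

Reduced: x = -1, 1F0, upper = {-9}, lower = {-}, C = 1. Verdict: terminating - the sum ends at index 9 because -9 is a negative integer; exact evaluation follows. Exact value: 512.


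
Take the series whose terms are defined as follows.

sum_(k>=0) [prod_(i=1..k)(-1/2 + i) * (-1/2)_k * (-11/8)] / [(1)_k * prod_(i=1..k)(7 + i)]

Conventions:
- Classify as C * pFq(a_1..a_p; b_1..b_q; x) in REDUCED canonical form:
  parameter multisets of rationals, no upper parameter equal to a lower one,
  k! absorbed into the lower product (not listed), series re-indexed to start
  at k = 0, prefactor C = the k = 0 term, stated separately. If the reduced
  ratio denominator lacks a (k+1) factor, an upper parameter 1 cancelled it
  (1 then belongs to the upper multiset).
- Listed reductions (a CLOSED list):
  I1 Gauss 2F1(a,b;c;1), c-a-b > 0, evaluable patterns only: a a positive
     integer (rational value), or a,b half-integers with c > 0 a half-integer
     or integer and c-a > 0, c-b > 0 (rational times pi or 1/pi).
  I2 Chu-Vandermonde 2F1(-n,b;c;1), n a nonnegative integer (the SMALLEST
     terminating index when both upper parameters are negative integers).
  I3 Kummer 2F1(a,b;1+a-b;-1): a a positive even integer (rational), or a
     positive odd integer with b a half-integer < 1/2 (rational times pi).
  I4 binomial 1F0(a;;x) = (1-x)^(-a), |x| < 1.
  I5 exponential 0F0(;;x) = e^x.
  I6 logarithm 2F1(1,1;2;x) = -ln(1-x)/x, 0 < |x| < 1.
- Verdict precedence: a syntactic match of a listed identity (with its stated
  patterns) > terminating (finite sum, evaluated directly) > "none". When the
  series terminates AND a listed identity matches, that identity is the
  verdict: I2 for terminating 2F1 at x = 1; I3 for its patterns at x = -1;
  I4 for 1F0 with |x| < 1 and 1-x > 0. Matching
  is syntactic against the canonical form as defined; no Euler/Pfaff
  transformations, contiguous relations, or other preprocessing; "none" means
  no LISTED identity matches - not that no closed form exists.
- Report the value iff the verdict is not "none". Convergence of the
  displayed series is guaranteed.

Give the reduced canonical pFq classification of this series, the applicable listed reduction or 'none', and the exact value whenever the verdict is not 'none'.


The series (x = 1) is 2F1: upper {-1/2, 1/2}, lower {8}, prefactor -11/8. Verdict: Gauss's theorem I1 (half-integer case) applies (x = 1; upper {-1/2, 1/2} half-integers, c = 8 in the evaluable pattern). Value: (-1048576/250965) / pi.

Key observation: t_0 being -11/8, the running product (C = -11/8) telescopes to a rising factorial.
Step ratio: r(k) = 1 * (k-1/2) (k+1/2) / [(k+8) (k+1)] ; factor over Q: parameters, x = 1, and C = -11/8.


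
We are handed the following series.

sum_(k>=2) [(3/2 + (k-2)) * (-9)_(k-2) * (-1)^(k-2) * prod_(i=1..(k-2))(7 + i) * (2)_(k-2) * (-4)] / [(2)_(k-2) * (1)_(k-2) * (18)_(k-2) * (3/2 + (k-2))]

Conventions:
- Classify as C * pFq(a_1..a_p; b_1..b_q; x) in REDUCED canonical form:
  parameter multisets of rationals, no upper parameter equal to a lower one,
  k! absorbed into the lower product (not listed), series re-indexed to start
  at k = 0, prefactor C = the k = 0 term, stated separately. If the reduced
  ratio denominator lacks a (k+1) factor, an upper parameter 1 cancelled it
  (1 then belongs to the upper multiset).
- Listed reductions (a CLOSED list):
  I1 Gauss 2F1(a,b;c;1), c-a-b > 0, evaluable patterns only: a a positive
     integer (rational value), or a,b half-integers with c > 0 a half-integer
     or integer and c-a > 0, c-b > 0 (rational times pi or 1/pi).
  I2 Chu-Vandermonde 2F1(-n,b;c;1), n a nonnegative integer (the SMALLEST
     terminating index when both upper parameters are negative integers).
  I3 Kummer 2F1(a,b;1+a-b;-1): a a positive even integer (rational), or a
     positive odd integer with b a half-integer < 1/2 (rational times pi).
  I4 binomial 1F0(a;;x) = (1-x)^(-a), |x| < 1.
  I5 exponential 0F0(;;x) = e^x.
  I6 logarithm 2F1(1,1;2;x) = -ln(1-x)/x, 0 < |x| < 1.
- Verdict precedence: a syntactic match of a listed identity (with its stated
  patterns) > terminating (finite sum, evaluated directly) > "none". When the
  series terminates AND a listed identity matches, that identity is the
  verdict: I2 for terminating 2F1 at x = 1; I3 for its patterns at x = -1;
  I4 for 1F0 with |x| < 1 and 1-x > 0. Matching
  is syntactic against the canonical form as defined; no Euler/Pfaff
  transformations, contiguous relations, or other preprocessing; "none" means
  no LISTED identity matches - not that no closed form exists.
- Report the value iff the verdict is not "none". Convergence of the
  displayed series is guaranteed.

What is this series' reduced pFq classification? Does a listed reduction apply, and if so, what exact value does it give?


x = -1 here; the reduced form reads 2F1, upper {-9, 8}, lower {18}, C = -4. Verdict: the Kummer evaluation I3 matches (x = -1; c = 18 equals 1+a-b for upper {-9, 8}: listed pattern). Exact value: -136.

Key observation: x = (-1) and k + 3/2 divides numerator and denominator alike; C = -4 after cancelling.
Consecutive-term ratio: r(k) = (-1) * (k-9) (k+8) / [(k+18) (k+1)] ; factor over Q: parameters, x = (-1), and C = -4.


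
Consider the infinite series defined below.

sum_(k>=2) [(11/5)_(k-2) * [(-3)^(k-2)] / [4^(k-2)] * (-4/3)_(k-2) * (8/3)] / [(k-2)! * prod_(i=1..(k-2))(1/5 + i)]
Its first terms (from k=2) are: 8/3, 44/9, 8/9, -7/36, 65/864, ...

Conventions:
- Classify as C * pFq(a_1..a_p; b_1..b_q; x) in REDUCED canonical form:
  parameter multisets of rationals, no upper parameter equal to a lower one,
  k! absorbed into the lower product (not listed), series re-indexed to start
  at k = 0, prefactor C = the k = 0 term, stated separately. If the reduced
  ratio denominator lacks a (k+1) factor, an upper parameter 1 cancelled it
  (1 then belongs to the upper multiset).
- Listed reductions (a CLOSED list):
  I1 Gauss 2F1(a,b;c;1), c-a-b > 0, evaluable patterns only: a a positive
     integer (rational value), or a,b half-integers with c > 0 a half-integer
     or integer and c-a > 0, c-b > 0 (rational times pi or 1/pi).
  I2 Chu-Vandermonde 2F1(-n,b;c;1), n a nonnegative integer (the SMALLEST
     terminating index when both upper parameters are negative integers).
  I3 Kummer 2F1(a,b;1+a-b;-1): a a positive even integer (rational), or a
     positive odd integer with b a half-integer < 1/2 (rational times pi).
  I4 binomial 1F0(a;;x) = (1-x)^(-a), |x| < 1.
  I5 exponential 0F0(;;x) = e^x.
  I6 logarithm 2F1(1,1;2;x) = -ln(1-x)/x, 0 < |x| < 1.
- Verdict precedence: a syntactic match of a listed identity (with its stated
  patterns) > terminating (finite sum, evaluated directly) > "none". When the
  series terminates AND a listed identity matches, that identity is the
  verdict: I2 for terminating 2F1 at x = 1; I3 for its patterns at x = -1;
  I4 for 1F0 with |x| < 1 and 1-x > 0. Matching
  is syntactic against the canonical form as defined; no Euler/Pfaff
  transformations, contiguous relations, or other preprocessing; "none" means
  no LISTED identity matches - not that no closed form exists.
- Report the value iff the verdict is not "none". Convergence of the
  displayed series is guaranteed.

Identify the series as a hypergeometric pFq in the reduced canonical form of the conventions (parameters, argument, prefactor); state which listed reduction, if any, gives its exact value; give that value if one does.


Classification (C = 8/3): 2F1 with upper {-4/3, 11/5}, lower {6/5}, argument x = -3/4. Verdict: none - this 2F1 at x = -3/4 matches no listed pattern, and upper {-4/3, 11/5} holds no stopper.

Key step: x = (-3/4) and the two geometric factors (prefactor 8/3) combine into one argument.
Ratio: r(k) = (-3/4) * (k-4/3) (k+11/5) / [(k+6/5) (k+1)] - rational in k, leading ratio (-3/4); with t_0 = 8/3, classification follows.


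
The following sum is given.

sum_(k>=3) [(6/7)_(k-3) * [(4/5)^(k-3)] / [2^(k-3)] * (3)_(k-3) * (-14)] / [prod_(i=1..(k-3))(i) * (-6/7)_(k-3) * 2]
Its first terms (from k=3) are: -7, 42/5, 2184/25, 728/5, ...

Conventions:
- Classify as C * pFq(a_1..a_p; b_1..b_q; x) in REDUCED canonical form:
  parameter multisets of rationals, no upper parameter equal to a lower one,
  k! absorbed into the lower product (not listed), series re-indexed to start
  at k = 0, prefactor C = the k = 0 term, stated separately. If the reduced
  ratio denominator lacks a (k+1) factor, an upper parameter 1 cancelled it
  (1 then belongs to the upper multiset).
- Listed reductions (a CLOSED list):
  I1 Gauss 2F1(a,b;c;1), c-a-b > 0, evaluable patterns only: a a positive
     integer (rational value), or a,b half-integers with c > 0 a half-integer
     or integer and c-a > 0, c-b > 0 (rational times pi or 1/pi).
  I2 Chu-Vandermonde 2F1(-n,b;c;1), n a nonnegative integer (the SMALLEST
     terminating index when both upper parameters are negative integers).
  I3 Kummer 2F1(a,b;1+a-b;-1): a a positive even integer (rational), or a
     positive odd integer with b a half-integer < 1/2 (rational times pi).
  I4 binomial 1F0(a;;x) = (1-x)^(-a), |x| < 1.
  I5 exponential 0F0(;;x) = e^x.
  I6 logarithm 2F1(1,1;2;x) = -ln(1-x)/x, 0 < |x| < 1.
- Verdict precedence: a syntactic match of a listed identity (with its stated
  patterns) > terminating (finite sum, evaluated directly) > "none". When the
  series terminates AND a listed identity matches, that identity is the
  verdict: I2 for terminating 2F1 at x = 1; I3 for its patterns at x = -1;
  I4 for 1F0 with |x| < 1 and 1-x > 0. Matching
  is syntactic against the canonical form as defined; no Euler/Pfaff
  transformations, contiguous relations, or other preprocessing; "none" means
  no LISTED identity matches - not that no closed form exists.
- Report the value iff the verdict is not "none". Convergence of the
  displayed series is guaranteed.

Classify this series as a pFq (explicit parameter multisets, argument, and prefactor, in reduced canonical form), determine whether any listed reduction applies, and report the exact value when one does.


Prefactor -7, argument 2/5: 2F1 with upper {6/7, 3} over lower {-6/7}. Verdict: none (x = 2/5): each listed identity misses the multisets {6/7, 3} ; {-6/7}.

Key observation: from the first term -7: the product of the first k integers (C = -7, x = 2/5) is k!.
Step ratio: r(k) = (2/5) * (k+6/7) (k+3) / [(k-6/7) (k+1)] - rational; roots negated = parameters, x = (2/5), C = -7.
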